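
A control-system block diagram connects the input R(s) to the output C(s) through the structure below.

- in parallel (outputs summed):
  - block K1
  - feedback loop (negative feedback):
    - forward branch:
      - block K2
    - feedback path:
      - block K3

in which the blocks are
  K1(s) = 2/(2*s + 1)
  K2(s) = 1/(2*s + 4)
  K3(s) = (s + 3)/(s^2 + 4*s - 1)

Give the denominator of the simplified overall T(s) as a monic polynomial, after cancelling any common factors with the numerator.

[1] close the feedback loop around K2, K3, giving (s^2 + 4*s - 1)/(2*s^3 + 12*s^2 + 15*s - 1)
[2] sum the parallel branches K1, [K2/(1+K2*K3)], giving (6*s^3 + 33*s^2 + 32*s - 3)/(4*s^4 + 26*s^3 + 42*s^2 + 13*s - 1)
No further cancellation is possible in the step-2 result, so that is T(s). Its denominator becomes monic after dividing by the leading coefficient 4.

Answer: s^4 + 13*s^3/2 + 21*s^2/2 + 13*s/4 - 1/4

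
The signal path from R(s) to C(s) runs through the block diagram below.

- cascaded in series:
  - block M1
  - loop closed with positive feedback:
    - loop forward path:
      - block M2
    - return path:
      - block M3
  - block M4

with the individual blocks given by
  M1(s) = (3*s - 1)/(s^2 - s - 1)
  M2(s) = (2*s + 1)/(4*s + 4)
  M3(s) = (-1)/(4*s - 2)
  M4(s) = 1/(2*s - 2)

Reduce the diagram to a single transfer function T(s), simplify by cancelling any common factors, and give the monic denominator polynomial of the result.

[1] reduce the feedback loop with forward M2 and return M3: (8*s^2 - 2)/(16*s^2 + 10*s - 7)
[2] cascade M1, [M2/(1-M2*M3)], M4: (12*s^3 - 4*s^2 - 3*s + 1)/(16*s^5 - 22*s^4 - 27*s^3 + 30*s^2 + 10*s - 7)
Step 2 gives the fully reduced T(s), with no common factor left to cancel. The denominator's leading coefficient is 16, so divide each of its coefficients by 16 to get the monic form.

Hence the answer: s^5 - 11*s^4/8 - 27*s^3/16 + 15*s^2/8 + 5*s/8 - 7/16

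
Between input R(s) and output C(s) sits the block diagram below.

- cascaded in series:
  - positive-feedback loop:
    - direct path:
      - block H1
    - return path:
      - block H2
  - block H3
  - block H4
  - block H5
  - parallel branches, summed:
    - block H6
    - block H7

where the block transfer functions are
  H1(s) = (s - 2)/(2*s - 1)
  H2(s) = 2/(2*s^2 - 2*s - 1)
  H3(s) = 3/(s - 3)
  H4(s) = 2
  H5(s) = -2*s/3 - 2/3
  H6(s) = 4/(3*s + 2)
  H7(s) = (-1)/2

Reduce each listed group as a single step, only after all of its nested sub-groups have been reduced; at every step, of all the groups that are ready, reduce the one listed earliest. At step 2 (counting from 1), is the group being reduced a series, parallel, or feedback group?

Step 1 - collapse the loop (H1 forward, H2 return)
Step 2 - parallel reduction of H6, H7
Step 3 - multiply [H1/(1-H1*H2)], H3, H4, H5, (H6+H7) (series)
At step 2 the group reduced is parallel.

Therefore the answer is parallel.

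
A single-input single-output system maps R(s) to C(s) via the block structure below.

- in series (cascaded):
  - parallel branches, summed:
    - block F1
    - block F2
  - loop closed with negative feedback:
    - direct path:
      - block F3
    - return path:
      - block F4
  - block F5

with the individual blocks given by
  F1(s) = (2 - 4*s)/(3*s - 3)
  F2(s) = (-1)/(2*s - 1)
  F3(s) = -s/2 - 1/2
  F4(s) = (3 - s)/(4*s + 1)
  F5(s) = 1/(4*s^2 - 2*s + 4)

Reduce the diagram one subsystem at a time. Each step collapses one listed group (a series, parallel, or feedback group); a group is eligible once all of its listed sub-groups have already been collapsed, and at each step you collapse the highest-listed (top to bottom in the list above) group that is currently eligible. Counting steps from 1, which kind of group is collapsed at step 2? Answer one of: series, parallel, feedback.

Reducing step by step:

1. combine F1, F2 in parallel
2. apply the feedback formula to F3, F4
3. reduce the series chain (F1+F2), [F3/(1+F3*F4)], F5
Step 2 collapses a feedback group.

Answer: feedback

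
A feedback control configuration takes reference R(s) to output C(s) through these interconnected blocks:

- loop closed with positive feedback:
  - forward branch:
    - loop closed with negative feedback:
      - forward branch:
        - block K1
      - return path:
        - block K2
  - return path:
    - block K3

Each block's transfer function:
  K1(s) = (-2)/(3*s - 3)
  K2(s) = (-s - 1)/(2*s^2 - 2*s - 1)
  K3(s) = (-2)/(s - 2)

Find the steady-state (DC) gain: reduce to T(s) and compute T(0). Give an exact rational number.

The answer is 2/3.

Reasoning:
Step 1: apply the feedback formula to K1, K2 gives (-4*s^2 + 4*s + 2)/(6*s^3 - 12*s^2 + 5*s + 5)
Step 2: close the feedback loop around [K1/(1+K1*K2)], K3 gives (-4*s^3 + 12*s^2 - 6*s - 4)/(6*s^4 - 24*s^3 + 21*s^2 + 3*s - 6)
Step 2 gives the overall T(s). Then T(0) = -4/(-6) = 2/3.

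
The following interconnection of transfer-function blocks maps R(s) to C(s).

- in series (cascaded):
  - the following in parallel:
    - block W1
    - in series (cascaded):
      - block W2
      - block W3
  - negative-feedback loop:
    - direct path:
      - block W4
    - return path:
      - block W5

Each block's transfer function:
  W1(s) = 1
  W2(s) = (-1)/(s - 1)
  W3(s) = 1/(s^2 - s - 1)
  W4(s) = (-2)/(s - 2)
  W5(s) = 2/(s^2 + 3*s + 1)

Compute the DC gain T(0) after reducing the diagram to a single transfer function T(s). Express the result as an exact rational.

Step 1. multiply W2, W3 (series): (-1)/(s^3 - 2*s^2 + 1)
Step 2. reduce the parallel group W1, (W2*W3): (s^3 - 2*s^2)/(s^3 - 2*s^2 + 1)
Step 3. collapse the loop (W4 forward, W5 return): (-2*s^2 - 6*s - 2)/(s^3 + s^2 - 5*s - 6)
Step 4. multiply (W1+(W2*W3)), [W4/(1+W4*W5)] (series): (-2*s^5 - 2*s^4 + 10*s^3 + 4*s^2)/(s^6 - s^5 - 7*s^4 + 5*s^3 + 13*s^2 - 5*s - 6)
Evaluating the step-4 result (the overall T(s)) at s = 0 gives T(0) = 0/(-6) = 0.

Hence the answer: 0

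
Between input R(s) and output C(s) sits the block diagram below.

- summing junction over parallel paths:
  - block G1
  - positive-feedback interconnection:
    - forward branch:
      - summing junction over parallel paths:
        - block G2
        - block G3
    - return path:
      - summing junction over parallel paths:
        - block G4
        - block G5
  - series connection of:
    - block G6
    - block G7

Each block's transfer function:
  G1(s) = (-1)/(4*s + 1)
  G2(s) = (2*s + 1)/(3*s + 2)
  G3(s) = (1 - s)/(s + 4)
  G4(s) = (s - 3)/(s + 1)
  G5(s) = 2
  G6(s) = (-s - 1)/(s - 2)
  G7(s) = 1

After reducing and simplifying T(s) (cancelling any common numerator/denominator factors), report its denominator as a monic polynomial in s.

Step 1 - parallel reduction of G2, G3 -> (-s^2 + 10*s + 6)/(3*s^2 + 14*s + 8)
Step 2 - reduce the parallel group G4, G5 -> (3*s - 1)/(s + 1)
Step 3 - apply the feedback formula to (G2+G3), (G4+G5) -> (-s^3 + 9*s^2 + 16*s + 6)/(6*s^3 - 14*s^2 + 14*s + 14)
Step 4 - reduce the series chain G6, G7 -> (-s - 1)/(s - 2)
Step 5 - reduce the parallel group G1, [(G2+G3)/(1-(G2+G3)*(G4+G5))], (G6*G7) -> (-28*s^5 + 63*s^4 + 37*s^3 - 260*s^2 - 144*s + 2)/(24*s^5 - 98*s^4 + 142*s^3 - 14*s^2 - 126*s - 28)
Step 5 gives the fully reduced T(s), with no common factor left to cancel. The denominator's leading coefficient is 24, so divide each of its coefficients by 24 to get the monic form.

Answer: s^5 - 49*s^4/12 + 71*s^3/12 - 7*s^2/12 - 21*s/4 - 7/6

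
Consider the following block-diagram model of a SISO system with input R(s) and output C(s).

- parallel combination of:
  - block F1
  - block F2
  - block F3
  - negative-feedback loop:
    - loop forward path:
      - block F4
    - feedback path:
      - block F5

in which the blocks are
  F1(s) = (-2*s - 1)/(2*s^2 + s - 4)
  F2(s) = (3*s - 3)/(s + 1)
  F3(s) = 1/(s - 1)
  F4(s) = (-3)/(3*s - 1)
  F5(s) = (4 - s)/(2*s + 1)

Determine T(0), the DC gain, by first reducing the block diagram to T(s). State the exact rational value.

1. reduce the feedback loop with forward F4 and return F5 gives (-6*s - 3)/(6*s^2 + 4*s - 13)
2. parallel reduction of F1, F2, F3, [F4/(1+F4*F5)] gives (36*s^6 - 42*s^5 - 186*s^4 + 266*s^3 + 168*s^2 - 419*s + 183)/(12*s^6 + 14*s^5 - 58*s^4 - 43*s^3 + 98*s^2 + 29*s - 52)
The step-2 result is T(s). Setting s = 0: T(0) = 183/(-52) = -183/52.

Answer: -183/52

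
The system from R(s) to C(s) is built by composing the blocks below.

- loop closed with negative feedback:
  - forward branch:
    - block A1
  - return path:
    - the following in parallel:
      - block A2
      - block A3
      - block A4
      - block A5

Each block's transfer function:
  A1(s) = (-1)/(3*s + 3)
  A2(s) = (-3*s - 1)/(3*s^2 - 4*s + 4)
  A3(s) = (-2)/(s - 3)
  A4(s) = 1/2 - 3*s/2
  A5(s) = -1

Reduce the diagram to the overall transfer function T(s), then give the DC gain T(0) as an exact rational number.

Step 1: sum the parallel branches A2, A3, A4, A5 gives (-9*s^4 + 36*s^3 - 53*s^2 + 52*s + 2)/(6*s^3 - 26*s^2 + 32*s - 24)
Step 2: apply the feedback formula to A1, (A2+A3+A4+A5) gives (-6*s^3 + 26*s^2 - 32*s + 24)/(27*s^4 - 96*s^3 + 71*s^2 - 28*s - 74)
The step-2 result is T(s). Setting s = 0: T(0) = 24/(-74) = -12/37.

Answer: -12/37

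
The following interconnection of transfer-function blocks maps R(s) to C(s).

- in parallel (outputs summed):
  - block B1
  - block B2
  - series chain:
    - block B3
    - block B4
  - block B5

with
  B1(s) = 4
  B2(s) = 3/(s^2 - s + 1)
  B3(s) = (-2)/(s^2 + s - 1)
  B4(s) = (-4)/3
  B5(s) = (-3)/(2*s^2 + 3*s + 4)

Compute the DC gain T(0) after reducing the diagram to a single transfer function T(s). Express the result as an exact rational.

First reduce the diagram to T(s).

(1) reduce the series chain B3, B4 = 8/(3*s^2 + 3*s - 3)
(2) combine B1, B2, (B3*B4), B5 in parallel = (24*s^6 + 36*s^5 + 49*s^4 + 65*s^3 + 78*s^2 + 43*s - 43)/(6*s^6 + 9*s^5 + 6*s^4 + 3*s^3 + 15*s - 12)
That last expression is T(s); at s = 0 only the constant terms survive, so T(0) = -43/(-12) = 43/12.

Answer: 43/12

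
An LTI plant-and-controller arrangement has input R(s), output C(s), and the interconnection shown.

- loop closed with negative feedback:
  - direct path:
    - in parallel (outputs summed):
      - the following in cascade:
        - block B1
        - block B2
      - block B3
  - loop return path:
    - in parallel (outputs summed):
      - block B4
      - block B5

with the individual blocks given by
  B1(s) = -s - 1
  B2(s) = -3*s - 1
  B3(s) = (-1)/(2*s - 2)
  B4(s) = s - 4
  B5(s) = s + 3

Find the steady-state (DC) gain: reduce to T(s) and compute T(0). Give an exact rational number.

First reduce the diagram to T(s).

Step 1 - reduce the series chain B1, B2 -> 3*s^2 + 4*s + 1
Step 2 - parallel reduction of (B1*B2), B3 -> (6*s^3 + 2*s^2 - 6*s - 3)/(2*s - 2)
Step 3 - add B4, B5 (parallel) -> 2*s - 1
Step 4 - reduce the feedback loop with forward ((B1*B2)+B3) and return (B4+B5) -> (6*s^3 + 2*s^2 - 6*s - 3)/(12*s^4 - 2*s^3 - 14*s^2 + 2*s + 1)
That last expression is T(s); at s = 0 only the constant terms survive, so T(0) = -3/1 = -3.

Answer: -3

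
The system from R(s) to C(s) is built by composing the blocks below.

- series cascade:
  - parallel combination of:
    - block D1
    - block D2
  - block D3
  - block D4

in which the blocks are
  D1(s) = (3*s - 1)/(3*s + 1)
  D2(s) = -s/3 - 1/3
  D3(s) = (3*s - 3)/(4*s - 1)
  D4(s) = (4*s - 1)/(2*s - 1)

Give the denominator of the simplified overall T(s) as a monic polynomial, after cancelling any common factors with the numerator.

Reducing step by step:

1. sum the parallel branches D1, D2: (-3*s^2 + 5*s - 4)/(9*s + 3)
2. cascade (D1+D2), D3, D4: (-3*s^3 + 8*s^2 - 9*s + 4)/(6*s^2 - s - 1)
That last expression is T(s), already simplified. Scaling its denominator by 1/6 (the reciprocal of the leading coefficient) yields the monic denominator.

Answer: s^2 - s/6 - 1/6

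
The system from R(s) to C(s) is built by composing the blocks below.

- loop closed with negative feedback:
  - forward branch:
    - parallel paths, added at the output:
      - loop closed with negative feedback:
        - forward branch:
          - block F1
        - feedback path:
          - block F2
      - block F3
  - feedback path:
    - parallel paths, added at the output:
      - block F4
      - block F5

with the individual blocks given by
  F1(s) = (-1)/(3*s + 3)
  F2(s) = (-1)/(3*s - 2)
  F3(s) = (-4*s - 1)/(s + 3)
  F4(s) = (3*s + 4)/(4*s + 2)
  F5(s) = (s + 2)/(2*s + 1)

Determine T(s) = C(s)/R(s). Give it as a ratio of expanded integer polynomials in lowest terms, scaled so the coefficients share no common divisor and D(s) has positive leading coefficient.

Answer: (144*s^4 + 168*s^3 + 8*s^2 - 64*s - 22)/(144*s^4 + 270*s^3 + 66*s^2 - 83*s - 58)

Working:
(1) apply the feedback formula to F1, F2; result (2 - 3*s)/(9*s^2 + 3*s - 5)
(2) reduce the parallel group [F1/(1+F1*F2)], F3; result (-36*s^3 - 24*s^2 + 10*s + 11)/(9*s^3 + 30*s^2 + 4*s - 15)
(3) parallel reduction of F4, F5; result (5*s + 8)/(4*s + 2)
(4) reduce the feedback loop with forward ([F1/(1+F1*F2)]+F3) and return (F4+F5) - this is the overall T(s), already in the required normalized form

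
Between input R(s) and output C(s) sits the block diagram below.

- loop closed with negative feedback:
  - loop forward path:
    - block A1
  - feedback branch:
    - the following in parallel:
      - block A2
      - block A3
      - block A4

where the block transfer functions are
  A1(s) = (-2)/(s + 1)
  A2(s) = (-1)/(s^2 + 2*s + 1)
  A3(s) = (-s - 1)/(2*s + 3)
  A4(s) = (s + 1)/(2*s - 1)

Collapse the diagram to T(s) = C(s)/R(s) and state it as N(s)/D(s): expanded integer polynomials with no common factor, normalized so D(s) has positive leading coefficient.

Step 1. parallel reduction of A2, A3, A4: (4*s^3 + 8*s^2 + 8*s + 7)/(4*s^4 + 12*s^3 + 9*s^2 - 2*s - 3)
Step 2. reduce the feedback loop with forward A1 and return (A2+A3+A4); the result is T(s) itself (integer coefficients, no common factor, positive leading denominator coefficient)

Final answer: (-8*s^4 - 24*s^3 - 18*s^2 + 4*s + 6)/(4*s^5 + 16*s^4 + 13*s^3 - 9*s^2 - 21*s - 17)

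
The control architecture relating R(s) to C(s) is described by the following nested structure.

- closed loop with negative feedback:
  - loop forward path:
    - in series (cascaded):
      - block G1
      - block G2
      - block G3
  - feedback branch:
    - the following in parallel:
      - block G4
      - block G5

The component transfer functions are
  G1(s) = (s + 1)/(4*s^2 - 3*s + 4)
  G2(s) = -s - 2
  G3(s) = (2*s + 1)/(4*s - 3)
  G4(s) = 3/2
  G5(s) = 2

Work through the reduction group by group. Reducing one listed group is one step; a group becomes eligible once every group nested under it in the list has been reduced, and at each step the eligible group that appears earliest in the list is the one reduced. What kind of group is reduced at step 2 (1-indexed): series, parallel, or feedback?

(1) reduce the series chain G1, G2, G3
(2) sum the parallel branches G4, G5
(3) apply the feedback formula to (G1*G2*G3), (G4+G5)
Step 2 collapses a parallel group.

Answer: parallel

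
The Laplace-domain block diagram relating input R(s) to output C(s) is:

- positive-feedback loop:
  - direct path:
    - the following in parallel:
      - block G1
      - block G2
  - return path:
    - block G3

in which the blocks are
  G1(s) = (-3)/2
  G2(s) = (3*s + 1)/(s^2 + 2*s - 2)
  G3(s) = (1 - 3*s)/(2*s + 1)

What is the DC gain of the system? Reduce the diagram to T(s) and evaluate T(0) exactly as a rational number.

[1] reduce the parallel group G1, G2 -> (8 - 3*s^2)/(2*s^2 + 4*s - 4)
[2] reduce the feedback loop with forward (G1+G2) and return G3 -> (6*s^3 + 3*s^2 - 16*s - 8)/(5*s^3 - 13*s^2 - 20*s + 12)
Evaluating the step-2 result (the overall T(s)) at s = 0 gives T(0) = -8/12 = -2/3.

Hence the answer: -2/3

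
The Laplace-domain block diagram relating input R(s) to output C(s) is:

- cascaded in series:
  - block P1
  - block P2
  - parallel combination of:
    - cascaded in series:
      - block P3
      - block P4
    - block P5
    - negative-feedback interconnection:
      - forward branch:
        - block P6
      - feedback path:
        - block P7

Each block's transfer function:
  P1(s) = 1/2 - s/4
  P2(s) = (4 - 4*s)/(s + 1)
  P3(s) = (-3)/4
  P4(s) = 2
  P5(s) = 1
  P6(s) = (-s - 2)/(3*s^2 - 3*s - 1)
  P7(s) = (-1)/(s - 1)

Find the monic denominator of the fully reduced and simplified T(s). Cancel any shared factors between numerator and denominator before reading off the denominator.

Step 1: reduce the series chain P3, P4 gives (-3)/2
Step 2: reduce the feedback loop with forward P6 and return P7 gives (-s^2 - s + 2)/(3*s^3 - 6*s^2 + 3*s + 3)
Step 3: combine (P3*P4), P5, [P6/(1+P6*P7)] in parallel gives (-3*s^3 + 4*s^2 - 5*s + 1)/(6*s^3 - 12*s^2 + 6*s + 6)
Step 4: series reduction of P1, P2, ((P3*P4)+P5+[P6/(1+P6*P7)]) gives (-3*s^5 + 13*s^4 - 23*s^3 + 24*s^2 - 13*s + 2)/(6*s^4 - 6*s^3 - 6*s^2 + 12*s + 6)
Step 4 gives the fully reduced T(s), with no common factor left to cancel. The denominator's leading coefficient is 6, so divide each of its coefficients by 6 to get the monic form.

Hence the answer: s^4 - s^3 - s^2 + 2*s + 1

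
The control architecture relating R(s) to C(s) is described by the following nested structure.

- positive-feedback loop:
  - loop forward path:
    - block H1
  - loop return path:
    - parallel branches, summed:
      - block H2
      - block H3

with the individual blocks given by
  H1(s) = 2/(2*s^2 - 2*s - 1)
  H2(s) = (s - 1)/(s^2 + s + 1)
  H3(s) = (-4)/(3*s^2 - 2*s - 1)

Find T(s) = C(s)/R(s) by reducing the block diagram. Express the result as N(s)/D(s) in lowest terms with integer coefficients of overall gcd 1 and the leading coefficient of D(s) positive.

(1) combine H2, H3 in parallel gives (3*s^3 - 9*s^2 - 3*s - 3)/(3*s^4 + s^3 - 3*s - 1)
(2) feedback reduction of H1, (H2+H3) - this is the overall T(s), already in the required normalized form

Answer: (6*s^4 + 2*s^3 - 6*s - 2)/(6*s^6 - 4*s^5 - 5*s^4 - 13*s^3 + 22*s^2 + 11*s + 7)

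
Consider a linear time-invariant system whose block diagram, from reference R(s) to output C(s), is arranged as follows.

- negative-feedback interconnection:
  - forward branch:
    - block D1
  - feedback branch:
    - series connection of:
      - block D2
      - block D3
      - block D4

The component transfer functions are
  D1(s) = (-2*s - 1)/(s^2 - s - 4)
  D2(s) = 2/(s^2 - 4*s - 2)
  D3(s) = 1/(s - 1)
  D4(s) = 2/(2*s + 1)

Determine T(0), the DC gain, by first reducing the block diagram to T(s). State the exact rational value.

Answer: 1/6

Working:
Step 1. reduce the series chain D2, D3, D4 -> 4/(2*s^4 - 9*s^3 - s^2 + 6*s + 2)
Step 2. feedback reduction of D1, (D2*D3*D4) -> (-2*s^4 + 9*s^3 + s^2 - 6*s - 2)/(s^5 - 6*s^4 + 3*s^3 + 20*s^2 - 10*s - 12)
The step-2 result is T(s). Setting s = 0: T(0) = -2/(-12) = 1/6.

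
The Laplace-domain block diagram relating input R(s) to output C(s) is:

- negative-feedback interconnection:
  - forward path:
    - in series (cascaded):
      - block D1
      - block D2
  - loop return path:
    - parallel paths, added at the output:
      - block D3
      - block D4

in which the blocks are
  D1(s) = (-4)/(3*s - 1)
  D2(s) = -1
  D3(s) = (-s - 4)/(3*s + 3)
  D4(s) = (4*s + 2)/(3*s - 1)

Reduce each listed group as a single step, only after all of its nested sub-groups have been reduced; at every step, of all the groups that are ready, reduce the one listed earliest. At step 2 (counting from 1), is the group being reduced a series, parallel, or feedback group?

Answer: parallel

Working:
1. combine D1, D2 in series
2. add D3, D4 (parallel)
3. collapse the loop ((D1*D2) forward, (D3+D4) return)
The group at step 2 is a parallel group.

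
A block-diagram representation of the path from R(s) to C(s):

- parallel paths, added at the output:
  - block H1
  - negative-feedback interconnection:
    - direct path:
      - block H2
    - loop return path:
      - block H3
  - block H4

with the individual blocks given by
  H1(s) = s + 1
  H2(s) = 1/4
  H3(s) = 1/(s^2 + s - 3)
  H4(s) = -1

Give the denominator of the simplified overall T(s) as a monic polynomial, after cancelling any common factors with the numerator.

Reducing step by step:

(1) collapse the loop (H2 forward, H3 return); result (s^2 + s - 3)/(4*s^2 + 4*s - 11)
(2) reduce the parallel group H1, [H2/(1+H2*H3)], H4; result (4*s^3 + 5*s^2 - 10*s - 3)/(4*s^2 + 4*s - 11)
Step 2 gives the fully reduced T(s), with no common factor left to cancel. The denominator's leading coefficient is 4, so divide each of its coefficients by 4 to get the monic form.

Answer: s^2 + s - 11/4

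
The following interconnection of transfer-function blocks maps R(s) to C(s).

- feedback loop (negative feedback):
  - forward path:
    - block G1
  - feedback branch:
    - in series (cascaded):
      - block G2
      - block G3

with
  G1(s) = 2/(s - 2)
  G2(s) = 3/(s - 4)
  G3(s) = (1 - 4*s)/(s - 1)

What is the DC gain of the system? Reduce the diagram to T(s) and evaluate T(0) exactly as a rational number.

Step 1 - reduce the series chain G2, G3, giving (3 - 12*s)/(s^2 - 5*s + 4)
Step 2 - collapse the loop (G1 forward, (G2*G3) return), giving (2*s^2 - 10*s + 8)/(s^3 - 7*s^2 - 10*s - 2)
The step-2 result is T(s). Setting s = 0: T(0) = 8/(-2) = -4.

Hence the answer: -4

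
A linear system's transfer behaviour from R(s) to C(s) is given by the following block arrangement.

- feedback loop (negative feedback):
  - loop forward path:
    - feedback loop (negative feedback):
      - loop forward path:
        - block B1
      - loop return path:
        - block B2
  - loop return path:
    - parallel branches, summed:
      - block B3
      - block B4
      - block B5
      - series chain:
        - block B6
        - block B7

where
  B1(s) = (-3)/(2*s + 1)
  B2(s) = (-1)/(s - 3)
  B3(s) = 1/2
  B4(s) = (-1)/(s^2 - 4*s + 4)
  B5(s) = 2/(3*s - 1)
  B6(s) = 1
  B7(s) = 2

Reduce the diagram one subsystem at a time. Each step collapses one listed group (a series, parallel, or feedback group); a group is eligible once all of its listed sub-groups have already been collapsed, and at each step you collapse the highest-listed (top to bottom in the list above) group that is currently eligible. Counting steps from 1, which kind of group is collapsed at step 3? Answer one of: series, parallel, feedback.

Step 1: collapse the loop (B1 forward, B2 return)
Step 2: multiply B6, B7 (series)
Step 3: add B3, B4, B5, (B6*B7) (parallel)
Step 4: feedback reduction of [B1/(1+B1*B2)], (B3+B4+B5+(B6*B7))
Step 3 collapses a parallel group.

Final answer: parallel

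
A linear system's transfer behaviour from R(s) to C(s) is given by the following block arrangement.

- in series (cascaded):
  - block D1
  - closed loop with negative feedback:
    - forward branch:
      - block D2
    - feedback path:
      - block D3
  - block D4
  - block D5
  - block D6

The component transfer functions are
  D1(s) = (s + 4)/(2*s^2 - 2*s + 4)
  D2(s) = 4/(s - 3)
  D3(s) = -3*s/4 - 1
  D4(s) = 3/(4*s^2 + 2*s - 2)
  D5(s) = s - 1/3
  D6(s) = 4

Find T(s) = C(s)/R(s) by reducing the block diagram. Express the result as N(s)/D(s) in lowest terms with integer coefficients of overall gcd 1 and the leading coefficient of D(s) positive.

1. reduce the feedback loop with forward D2 and return D3; result (-4)/(2*s + 7)
2. reduce the series chain D1, [D2/(1+D2*D3)], D4, D5, D6 - this is the overall T(s), already in the required normalized form

Final answer: (-12*s^2 - 44*s + 16)/(4*s^5 + 12*s^4 - 3*s^3 + 20*s^2 + 17*s - 14)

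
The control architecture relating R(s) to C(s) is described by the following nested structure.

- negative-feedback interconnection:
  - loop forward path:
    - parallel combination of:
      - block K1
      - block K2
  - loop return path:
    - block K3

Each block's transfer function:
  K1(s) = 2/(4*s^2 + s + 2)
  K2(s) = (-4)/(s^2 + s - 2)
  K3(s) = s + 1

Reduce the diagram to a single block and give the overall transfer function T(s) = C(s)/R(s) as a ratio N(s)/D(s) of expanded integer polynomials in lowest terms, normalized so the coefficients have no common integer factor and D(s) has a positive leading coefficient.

[1] sum the parallel branches K1, K2: (-14*s^2 - 2*s - 12)/(4*s^4 + 5*s^3 - 5*s^2 - 4)
[2] close the feedback loop around (K1+K2), K3, which is the overall transfer function T(s) = C(s)/R(s) in lowest terms

Hence the answer: (-14*s^2 - 2*s - 12)/(4*s^4 - 9*s^3 - 21*s^2 - 14*s - 16)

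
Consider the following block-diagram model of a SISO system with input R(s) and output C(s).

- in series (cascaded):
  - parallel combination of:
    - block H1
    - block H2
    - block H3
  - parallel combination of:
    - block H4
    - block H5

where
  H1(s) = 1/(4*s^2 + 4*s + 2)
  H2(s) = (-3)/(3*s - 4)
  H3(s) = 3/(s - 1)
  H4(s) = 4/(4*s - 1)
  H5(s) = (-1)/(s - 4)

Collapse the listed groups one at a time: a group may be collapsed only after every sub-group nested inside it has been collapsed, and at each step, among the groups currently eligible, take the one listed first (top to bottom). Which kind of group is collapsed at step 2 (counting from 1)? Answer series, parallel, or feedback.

Reducing step by step:

[1] combine H1, H2, H3 in parallel
[2] combine H4, H5 in parallel
[3] cascade (H1+H2+H3), (H4+H5)
At step 2 the group reduced is parallel.

Answer: parallel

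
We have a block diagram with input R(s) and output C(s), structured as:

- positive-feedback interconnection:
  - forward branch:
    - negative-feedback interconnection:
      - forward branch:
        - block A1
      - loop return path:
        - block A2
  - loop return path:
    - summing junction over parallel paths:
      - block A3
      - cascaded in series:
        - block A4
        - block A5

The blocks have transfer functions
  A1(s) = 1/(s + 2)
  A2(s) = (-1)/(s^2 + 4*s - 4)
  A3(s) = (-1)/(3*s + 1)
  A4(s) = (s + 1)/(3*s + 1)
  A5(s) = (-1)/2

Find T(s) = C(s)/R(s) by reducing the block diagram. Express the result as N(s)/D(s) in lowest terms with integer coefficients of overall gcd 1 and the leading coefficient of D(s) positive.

Answer: (6*s^3 + 26*s^2 - 16*s - 8)/(6*s^4 + 39*s^3 + 43*s^2 - 38*s - 30)

Working:
(1) collapse the loop (A1 forward, A2 return): (s^2 + 4*s - 4)/(s^3 + 6*s^2 + 4*s - 9)
(2) multiply A4, A5 (series): (-s - 1)/(6*s + 2)
(3) reduce the parallel group A3, (A4*A5): (-s - 3)/(6*s + 2)
(4) collapse the loop ([A1/(1+A1*A2)] forward, (A3+(A4*A5)) return): this yields T(s), and no further normalization is needed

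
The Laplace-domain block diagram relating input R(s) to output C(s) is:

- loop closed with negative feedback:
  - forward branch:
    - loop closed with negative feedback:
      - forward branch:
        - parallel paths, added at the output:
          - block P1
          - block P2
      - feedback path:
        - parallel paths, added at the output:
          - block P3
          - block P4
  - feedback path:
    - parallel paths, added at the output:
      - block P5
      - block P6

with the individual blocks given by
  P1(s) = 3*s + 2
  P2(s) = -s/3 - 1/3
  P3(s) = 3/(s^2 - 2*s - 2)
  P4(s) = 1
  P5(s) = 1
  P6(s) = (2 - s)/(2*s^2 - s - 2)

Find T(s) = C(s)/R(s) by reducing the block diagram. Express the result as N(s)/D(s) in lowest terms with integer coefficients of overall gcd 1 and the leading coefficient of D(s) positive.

[1] sum the parallel branches P1, P2, giving 8*s/3 + 5/3
[2] sum the parallel branches P3, P4, giving (s^2 - 2*s + 1)/(s^2 - 2*s - 2)
[3] close the feedback loop around (P1+P2), (P3+P4), giving (8*s^3 - 11*s^2 - 26*s - 10)/(8*s^3 - 8*s^2 - 8*s - 1)
[4] parallel reduction of P5, P6, giving (2*s^2 - 2*s)/(2*s^2 - s - 2)
[5] collapse the loop ([(P1+P2)/(1+(P1+P2)*(P3+P4))] forward, (P5+P6) return), giving the overall T(s)

Hence the answer: (16*s^5 - 30*s^4 - 57*s^3 + 28*s^2 + 62*s + 20)/(32*s^5 - 62*s^4 - 54*s^3 + 54*s^2 + 37*s + 2)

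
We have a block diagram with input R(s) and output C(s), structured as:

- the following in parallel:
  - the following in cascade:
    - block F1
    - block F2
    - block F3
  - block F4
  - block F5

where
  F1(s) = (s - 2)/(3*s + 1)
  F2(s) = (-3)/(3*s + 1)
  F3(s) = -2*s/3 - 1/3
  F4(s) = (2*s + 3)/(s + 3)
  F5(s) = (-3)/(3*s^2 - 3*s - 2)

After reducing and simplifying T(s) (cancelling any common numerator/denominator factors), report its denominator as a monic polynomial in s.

Step 1: multiply F1, F2, F3 (series) gives (2*s^2 - 3*s - 2)/(9*s^2 + 6*s + 1)
Step 2: combine (F1*F2*F3), F4, F5 in parallel gives (60*s^5 + 66*s^4 - 166*s^3 - 219*s^2 - 66*s - 3)/(27*s^5 + 72*s^4 - 60*s^3 - 114*s^2 - 47*s - 6)
Step 2 gives the fully reduced T(s), with no common factor left to cancel. The denominator's leading coefficient is 27, so divide each of its coefficients by 27 to get the monic form.

Final answer: s^5 + 8*s^4/3 - 20*s^3/9 - 38*s^2/9 - 47*s/27 - 2/9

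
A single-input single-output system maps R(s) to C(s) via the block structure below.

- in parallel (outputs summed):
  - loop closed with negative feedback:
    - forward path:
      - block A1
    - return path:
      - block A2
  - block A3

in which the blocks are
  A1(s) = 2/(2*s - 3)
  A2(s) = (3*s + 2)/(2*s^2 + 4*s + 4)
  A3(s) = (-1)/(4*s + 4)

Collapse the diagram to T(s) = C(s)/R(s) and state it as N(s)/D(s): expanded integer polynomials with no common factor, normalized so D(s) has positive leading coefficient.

Reducing step by step:

1. collapse the loop (A1 forward, A2 return) = (2*s^2 + 4*s + 4)/(2*s^3 + s^2 + s - 4)
2. reduce the parallel group [A1/(1+A1*A2)], A3, which is the overall transfer function T(s) = C(s)/R(s) in lowest terms

Answer: (6*s^3 + 23*s^2 + 31*s + 20)/(8*s^4 + 12*s^3 + 8*s^2 - 12*s - 16)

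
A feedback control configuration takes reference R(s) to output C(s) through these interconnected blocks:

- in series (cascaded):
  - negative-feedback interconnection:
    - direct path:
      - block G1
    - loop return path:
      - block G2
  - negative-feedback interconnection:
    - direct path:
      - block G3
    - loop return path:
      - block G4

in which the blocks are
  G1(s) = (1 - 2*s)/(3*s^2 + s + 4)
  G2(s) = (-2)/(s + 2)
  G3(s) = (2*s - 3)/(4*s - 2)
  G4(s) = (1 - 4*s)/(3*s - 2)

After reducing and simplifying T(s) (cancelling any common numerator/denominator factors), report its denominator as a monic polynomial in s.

Answer: s^5 + 7*s^4/3 + 43*s^3/12 + 31*s^2/12 + 5*s/6 + 1/2

Working:
1. reduce the feedback loop with forward G1 and return G2 gives (-2*s^2 - 3*s + 2)/(3*s^3 + 7*s^2 + 10*s + 6)
2. feedback reduction of G3, G4 gives (6*s^2 - 13*s + 6)/(4*s^2 + 1)
3. reduce the series chain [G1/(1+G1*G2)], [G3/(1+G3*G4)] gives (-12*s^4 + 8*s^3 + 39*s^2 - 44*s + 12)/(12*s^5 + 28*s^4 + 43*s^3 + 31*s^2 + 10*s + 6)
Step 3 gives the fully reduced T(s), with no common factor left to cancel. The denominator's leading coefficient is 12, so divide each of its coefficients by 12 to get the monic form.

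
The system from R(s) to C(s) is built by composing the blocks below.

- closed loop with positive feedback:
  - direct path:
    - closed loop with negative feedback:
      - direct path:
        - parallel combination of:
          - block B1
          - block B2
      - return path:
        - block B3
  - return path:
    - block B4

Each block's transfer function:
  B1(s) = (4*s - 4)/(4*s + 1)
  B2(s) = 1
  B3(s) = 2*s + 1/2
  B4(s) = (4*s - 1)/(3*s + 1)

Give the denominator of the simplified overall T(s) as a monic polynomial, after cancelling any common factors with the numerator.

Reducing step by step:

[1] combine B1, B2 in parallel gives (8*s - 3)/(4*s + 1)
[2] feedback reduction of (B1+B2), B3 gives (16*s - 6)/(32*s^2 + 4*s - 1)
[3] feedback reduction of [(B1+B2)/(1+(B1+B2)*B3)], B4 gives (48*s^2 - 2*s - 6)/(96*s^3 - 20*s^2 + 41*s - 7)
Step 3 gives the fully reduced T(s), with no common factor left to cancel. The denominator's leading coefficient is 96, so divide each of its coefficients by 96 to get the monic form.

Answer: s^3 - 5*s^2/24 + 41*s/96 - 7/96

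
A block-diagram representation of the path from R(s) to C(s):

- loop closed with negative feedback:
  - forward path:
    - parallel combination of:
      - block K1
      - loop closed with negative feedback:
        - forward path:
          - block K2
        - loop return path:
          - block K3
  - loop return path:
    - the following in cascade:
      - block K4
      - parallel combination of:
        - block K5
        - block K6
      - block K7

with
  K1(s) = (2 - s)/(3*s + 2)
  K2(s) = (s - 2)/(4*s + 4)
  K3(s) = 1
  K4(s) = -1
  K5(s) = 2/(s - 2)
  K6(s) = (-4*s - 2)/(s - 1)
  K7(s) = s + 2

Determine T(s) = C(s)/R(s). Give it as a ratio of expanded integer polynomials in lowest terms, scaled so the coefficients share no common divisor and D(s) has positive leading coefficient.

1. feedback reduction of K2, K3 = (s - 2)/(5*s + 2)
2. sum the parallel branches K1, [K2/(1+K2*K3)] = (-2*s^2 + 4*s)/(15*s^2 + 16*s + 4)
3. combine K5, K6 in parallel = (-4*s^2 + 8*s + 2)/(s^2 - 3*s + 2)
4. series reduction of K4, (K5+K6), K7 = (4*s^3 - 18*s - 4)/(s^2 - 3*s + 2)
5. feedback reduction of (K1+[K2/(1+K2*K3)]), (K4*(K5+K6)*K7); the result is T(s) itself (integer coefficients, no common factor, positive leading denominator coefficient)

Answer: (2*s^3 - 6*s^2 + 4*s)/(8*s^4 - 15*s^3 - 37*s^2 + 4*s + 4)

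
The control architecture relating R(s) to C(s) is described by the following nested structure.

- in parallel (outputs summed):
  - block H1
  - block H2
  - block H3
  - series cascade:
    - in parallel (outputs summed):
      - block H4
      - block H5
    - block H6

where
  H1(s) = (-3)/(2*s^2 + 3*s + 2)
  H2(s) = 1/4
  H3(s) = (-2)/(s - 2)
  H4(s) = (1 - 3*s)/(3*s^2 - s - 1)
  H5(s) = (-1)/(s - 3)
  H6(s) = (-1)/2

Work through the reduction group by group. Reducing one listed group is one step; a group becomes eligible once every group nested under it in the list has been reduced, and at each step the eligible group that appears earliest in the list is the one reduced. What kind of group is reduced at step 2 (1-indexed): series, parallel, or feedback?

1. parallel reduction of H4, H5
2. multiply (H4+H5), H6 (series)
3. reduce the parallel group H1, H2, H3, ((H4+H5)*H6)
At step 2 the group reduced is series.

Answer: series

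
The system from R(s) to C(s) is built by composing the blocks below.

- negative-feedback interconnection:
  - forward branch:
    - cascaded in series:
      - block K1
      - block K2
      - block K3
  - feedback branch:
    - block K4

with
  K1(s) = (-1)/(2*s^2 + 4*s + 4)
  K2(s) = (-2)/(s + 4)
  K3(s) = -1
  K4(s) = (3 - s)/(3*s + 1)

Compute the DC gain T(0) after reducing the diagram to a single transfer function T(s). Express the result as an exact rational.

The answer is -1/5.

Reasoning:
Step 1. reduce the series chain K1, K2, K3: (-1)/(s^3 + 6*s^2 + 10*s + 8)
Step 2. reduce the feedback loop with forward (K1*K2*K3) and return K4: (-3*s - 1)/(3*s^4 + 19*s^3 + 36*s^2 + 35*s + 5)
DC gain: substitute s = 0 into T(s) from step 2: T(0) = -1/5.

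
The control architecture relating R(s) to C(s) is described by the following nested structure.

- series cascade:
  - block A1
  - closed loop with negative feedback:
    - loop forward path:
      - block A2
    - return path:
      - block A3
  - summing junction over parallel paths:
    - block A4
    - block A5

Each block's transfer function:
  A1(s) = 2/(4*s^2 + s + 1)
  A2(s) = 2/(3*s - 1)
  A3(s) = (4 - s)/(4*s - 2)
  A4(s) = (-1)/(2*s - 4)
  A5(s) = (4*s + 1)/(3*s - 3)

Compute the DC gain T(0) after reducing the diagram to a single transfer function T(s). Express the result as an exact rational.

Reducing step by step:

[1] feedback reduction of A2, A3, giving (4*s - 2)/(6*s^2 - 6*s + 5)
[2] add A4, A5 (parallel), giving (8*s^2 - 17*s - 1)/(6*s^2 - 18*s + 12)
[3] series reduction of A1, [A2/(1+A2*A3)], (A4+A5), giving (32*s^3 - 84*s^2 + 30*s + 2)/(72*s^6 - 270*s^5 + 366*s^4 - 291*s^3 + 144*s^2 - 51*s + 30)
DC gain: substitute s = 0 into T(s) from step 3: T(0) = 2/30 = 1/15.

Answer: 1/15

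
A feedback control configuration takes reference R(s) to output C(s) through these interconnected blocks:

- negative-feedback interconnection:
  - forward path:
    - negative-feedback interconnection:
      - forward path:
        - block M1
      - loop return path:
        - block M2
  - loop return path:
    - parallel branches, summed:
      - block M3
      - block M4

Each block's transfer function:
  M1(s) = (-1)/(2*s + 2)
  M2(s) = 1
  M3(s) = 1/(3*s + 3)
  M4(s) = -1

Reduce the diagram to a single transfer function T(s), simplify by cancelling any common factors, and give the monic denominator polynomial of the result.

Step 1 - apply the feedback formula to M1, M2 = (-1)/(2*s + 1)
Step 2 - sum the parallel branches M3, M4 = (-3*s - 2)/(3*s + 3)
Step 3 - apply the feedback formula to [M1/(1+M1*M2)], (M3+M4) = (-3*s - 3)/(6*s^2 + 12*s + 5)
T(s) is the step-3 result (common factors already cancelled). Leading coefficient of the denominator: 6. Divide through by 6 for the monic polynomial.

Final answer: s^2 + 2*s + 5/6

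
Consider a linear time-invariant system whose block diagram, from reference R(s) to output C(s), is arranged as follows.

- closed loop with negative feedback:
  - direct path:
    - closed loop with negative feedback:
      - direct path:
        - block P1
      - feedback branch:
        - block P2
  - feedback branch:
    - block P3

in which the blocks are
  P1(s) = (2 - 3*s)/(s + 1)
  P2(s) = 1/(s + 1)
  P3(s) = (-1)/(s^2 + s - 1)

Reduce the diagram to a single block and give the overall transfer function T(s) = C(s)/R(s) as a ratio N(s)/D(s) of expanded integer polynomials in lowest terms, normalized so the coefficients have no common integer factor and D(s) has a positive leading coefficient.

Step 1 - apply the feedback formula to P1, P2: (-3*s^2 - s + 2)/(s^2 - s + 3)
Step 2 - feedback reduction of [P1/(1+P1*P2)], P3 - this is the overall T(s), already in the required normalized form

Final answer: (-3*s^4 - 4*s^3 + 4*s^2 + 3*s - 2)/(s^4 + 4*s^2 + 5*s - 5)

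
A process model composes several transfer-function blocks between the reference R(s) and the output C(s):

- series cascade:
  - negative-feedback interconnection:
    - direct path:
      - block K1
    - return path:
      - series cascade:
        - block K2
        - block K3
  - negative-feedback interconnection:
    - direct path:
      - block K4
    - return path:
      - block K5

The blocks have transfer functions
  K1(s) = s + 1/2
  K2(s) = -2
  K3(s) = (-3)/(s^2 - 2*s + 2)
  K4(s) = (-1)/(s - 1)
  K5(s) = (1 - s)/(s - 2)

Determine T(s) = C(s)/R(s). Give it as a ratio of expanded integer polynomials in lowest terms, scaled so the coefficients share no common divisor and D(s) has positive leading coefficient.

1. multiply K2, K3 (series) -> 6/(s^2 - 2*s + 2)
2. collapse the loop (K1 forward, (K2*K3) return) -> (2*s^3 - 3*s^2 + 2*s + 2)/(2*s^2 + 8*s + 10)
3. apply the feedback formula to K4, K5 -> (2 - s)/(s^2 - 2*s + 1)
4. series reduction of [K1/(1+K1*(K2*K3))], [K4/(1+K4*K5)] - this is the overall T(s), already in the required normalized form

Therefore the answer is (-2*s^4 + 7*s^3 - 8*s^2 + 2*s + 4)/(2*s^4 + 4*s^3 - 4*s^2 - 12*s + 10).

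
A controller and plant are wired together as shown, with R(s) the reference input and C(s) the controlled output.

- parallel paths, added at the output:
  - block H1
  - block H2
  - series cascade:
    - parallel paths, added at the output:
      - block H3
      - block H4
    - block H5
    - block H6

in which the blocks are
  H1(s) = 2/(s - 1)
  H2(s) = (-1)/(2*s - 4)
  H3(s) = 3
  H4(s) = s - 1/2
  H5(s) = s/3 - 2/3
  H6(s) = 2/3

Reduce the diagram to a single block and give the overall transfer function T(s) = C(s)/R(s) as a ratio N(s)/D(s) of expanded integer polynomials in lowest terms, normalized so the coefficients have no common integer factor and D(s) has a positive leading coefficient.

Step 1: add H3, H4 (parallel) gives s + 5/2
Step 2: multiply (H3+H4), H5, H6 (series) gives 2*s^2/9 + s/9 - 10/9
Step 3: combine H1, H2, ((H3+H4)*H5*H6) in parallel - this is the overall T(s), already in the required normalized form

Hence the answer: (4*s^4 - 10*s^3 - 18*s^2 + 91*s - 103)/(18*s^2 - 54*s + 36)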